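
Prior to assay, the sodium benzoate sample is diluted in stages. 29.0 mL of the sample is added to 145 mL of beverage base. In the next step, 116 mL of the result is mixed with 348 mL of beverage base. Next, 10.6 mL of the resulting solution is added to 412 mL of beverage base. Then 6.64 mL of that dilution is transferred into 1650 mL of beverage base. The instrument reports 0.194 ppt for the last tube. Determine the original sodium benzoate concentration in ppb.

46.3 ppb

Overall dilution factor = 6 × 4 × 39.87 × 249.5 = 2.39 × 10⁵.
Original = 0.194 ppt × 2.39 × 10⁵ = 4.63 × 10⁴ ppt = 46.3 ppb.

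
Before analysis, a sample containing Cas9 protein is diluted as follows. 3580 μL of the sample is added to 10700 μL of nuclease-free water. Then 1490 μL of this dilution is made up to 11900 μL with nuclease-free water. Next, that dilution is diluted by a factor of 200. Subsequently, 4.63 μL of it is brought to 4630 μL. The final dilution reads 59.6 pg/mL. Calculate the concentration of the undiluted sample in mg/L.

380 mg/L

Overall dilution factor = 3.989 × 7.987 × 200 × 1000 = 6.37 × 10⁶.
Original = 59.6 pg/mL × 6.37 × 10⁶ = 3.80 × 10⁸ pg/mL = 380 mg/L.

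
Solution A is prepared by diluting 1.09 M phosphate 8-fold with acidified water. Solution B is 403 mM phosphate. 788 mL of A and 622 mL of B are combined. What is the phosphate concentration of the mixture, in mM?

C_A = 1.09 M / 8 = 0.136 M.
C_B = 403 mM = 0.403 M.
C_mix = (C_A·V_A + C_B·V_B)/(V_A + V_B) = (0.136×788 + 0.403×622) / 1410 = 0.254 M = 254 mM.

254 mM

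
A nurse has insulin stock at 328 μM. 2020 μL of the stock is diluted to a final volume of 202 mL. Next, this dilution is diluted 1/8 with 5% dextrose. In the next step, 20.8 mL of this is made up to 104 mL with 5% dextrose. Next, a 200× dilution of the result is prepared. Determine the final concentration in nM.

0.410 nM

Overall dilution factor = 100 × 8 × 5 × 200 = 8.00 × 10⁵.
328 μM / 8.00 × 10⁵ = 4.10 × 10⁻⁴ μM = 0.410 nM.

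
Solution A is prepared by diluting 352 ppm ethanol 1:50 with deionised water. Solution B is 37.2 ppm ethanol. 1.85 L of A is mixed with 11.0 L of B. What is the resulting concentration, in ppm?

32.9 ppm

C_A = 352 ppm / 50 = 7.04 ppm.
C_mix = (C_A·V_A + C_B·V_B)/(V_A + V_B) = (7.04×1.85 + 37.2×11.0) / 12.85 = 32.9 ppm.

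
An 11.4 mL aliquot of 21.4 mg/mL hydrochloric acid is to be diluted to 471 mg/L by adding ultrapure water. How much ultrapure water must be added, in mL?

471 mg/L = 0.471 mg/mL.
V₂ = C₁V₁/C₂ = 21.4 × 11.4 / 0.471 = 518 mL.
Diluent to add = V₂ − V₁ = 518 − 11.4 = 507 mL.

507 mL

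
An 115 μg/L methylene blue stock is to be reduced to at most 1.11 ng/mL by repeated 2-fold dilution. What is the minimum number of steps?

Need 2ⁿ ≥ 104, so n ≥ log(104)/log(2) = 6.69.
Minimum whole steps: n = 7.

7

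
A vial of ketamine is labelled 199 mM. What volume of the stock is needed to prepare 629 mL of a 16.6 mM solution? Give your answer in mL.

V₁ = C₂V₂/C₁ = 16.6 × 629 / 199 = 52.5 mL.

52.5 mL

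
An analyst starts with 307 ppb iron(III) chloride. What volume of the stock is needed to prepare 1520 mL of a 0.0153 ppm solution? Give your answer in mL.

75.8 mL

0.0153 ppm = 15.3 ppb.
V₁ = C₂V₂/C₁ = 15.3 × 1520 / 307 = 75.8 mL.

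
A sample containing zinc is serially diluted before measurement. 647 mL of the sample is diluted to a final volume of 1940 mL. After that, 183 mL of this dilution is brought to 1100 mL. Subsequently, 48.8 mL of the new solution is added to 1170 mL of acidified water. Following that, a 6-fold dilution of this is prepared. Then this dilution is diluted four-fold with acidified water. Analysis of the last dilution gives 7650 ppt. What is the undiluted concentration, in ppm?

82.6 ppm

Overall dilution factor = 2.998 × 6.011 × 24.98 × 6 × 4 = 1.08 × 10⁴.
Original = 7650 ppt × 1.08 × 10⁴ = 8.26 × 10⁷ ppt = 82.6 ppm.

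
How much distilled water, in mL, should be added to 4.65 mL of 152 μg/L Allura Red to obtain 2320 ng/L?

2320 ng/L = 2.32 μg/L.
V₂ = C₁V₁/C₂ = 152 × 4.65 / 2.32 = 305 mL.
Diluent to add = V₂ − V₁ = 305 − 4.65 = 300 mL.

300 mL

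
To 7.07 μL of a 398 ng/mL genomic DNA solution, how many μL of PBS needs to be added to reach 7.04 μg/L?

393 μL

7.04 μg/L = 7.04 ng/mL.
V₂ = C₁V₁/C₂ = 398 × 7.07 / 7.04 = 400 μL.
Diluent to add = V₂ − V₁ = 400 − 7.07 = 393 μL.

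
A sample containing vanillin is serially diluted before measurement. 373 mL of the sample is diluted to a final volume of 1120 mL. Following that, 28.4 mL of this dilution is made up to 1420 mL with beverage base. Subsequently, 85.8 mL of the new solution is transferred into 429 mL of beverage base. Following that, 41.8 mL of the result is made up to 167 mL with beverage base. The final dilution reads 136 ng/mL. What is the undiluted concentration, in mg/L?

Overall dilution factor = 3.003 × 50 × 6 × 3.995 = 3599.
Original = 136 ng/mL × 3599 = 4.89 × 10⁵ ng/mL = 489 mg/L.

489 mg/L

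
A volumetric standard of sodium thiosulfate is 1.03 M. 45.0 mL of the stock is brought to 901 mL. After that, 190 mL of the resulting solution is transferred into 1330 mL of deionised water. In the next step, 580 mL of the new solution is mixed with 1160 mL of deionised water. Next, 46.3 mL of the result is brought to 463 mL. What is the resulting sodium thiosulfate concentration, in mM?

0.214 mM

Overall dilution factor = 20.02 × 8 × 3 × 10 = 4805.
1.03 M / 4805 = 2.14 × 10⁻⁴ M = 0.214 mM.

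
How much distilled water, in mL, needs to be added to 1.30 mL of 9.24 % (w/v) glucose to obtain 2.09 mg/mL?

56.2 mL

2.09 mg/mL = 0.209 % (w/v).
V₂ = C₁V₁/C₂ = 9.24 × 1.30 / 0.209 = 57.5 mL.
Diluent to add = V₂ − V₁ = 57.5 − 1.30 = 56.2 mL.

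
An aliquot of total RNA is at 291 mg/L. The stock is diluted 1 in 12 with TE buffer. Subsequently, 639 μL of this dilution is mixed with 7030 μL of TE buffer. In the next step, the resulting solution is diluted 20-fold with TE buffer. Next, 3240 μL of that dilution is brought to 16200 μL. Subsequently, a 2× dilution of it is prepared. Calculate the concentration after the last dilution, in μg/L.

10.1 μg/L

Overall dilution factor = 12 × 12.00 × 20 × 5 × 2 = 2.88 × 10⁴.
291 mg/L / 2.88 × 10⁴ = 0.0101 mg/L = 10.1 μg/L.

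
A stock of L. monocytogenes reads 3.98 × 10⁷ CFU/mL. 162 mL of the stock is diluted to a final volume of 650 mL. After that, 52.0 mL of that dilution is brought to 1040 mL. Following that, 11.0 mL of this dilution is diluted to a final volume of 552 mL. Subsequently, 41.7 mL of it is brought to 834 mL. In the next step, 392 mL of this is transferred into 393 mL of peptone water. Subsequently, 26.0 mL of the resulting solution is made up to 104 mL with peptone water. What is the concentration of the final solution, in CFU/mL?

Overall dilution factor = 4.012 × 20 × 50.18 × 20 × 2.003 × 4 = 6.45 × 10⁵.
3.98 × 10⁷ CFU/mL / 6.45 × 10⁵ = 61.7 CFU/mL.

61.7 CFU/mL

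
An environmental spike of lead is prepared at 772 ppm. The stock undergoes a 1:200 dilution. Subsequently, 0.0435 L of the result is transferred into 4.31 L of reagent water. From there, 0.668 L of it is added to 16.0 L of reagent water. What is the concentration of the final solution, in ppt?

1550 ppt

Overall dilution factor = 200 × 100.1 × 24.95 = 4.99 × 10⁵.
772 ppm / 4.99 × 10⁵ = 1.55 × 10⁻³ ppm = 1550 ppt.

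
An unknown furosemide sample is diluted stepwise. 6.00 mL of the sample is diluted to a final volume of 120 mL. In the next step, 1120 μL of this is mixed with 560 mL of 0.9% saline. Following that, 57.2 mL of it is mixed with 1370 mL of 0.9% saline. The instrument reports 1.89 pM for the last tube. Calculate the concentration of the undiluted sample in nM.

473 nM

Overall dilution factor = 20 × 501 × 24.95 = 2.50 × 10⁵.
Original = 1.89 pM × 2.50 × 10⁵ = 4.73 × 10⁵ pM = 473 nM.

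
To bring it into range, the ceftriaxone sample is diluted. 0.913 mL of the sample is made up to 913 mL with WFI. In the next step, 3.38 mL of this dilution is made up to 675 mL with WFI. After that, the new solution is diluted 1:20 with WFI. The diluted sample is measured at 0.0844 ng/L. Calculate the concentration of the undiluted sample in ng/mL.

Overall dilution factor = 1000 × 199.7 × 20 = 3.99 × 10⁶.
Original = 0.0844 ng/L × 3.99 × 10⁶ = 3.37 × 10⁵ ng/L = 337 ng/mL.

337 ng/mL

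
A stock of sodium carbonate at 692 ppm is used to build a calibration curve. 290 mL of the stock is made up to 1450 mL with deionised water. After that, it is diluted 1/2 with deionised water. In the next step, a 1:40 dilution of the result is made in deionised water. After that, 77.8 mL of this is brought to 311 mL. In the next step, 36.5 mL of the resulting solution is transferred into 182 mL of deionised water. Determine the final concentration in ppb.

Overall dilution factor = 5 × 2 × 40 × 3.997 × 5.986 = 9572.
692 ppm / 9572 = 0.0723 ppm = 72.3 ppb.

72.3 ppb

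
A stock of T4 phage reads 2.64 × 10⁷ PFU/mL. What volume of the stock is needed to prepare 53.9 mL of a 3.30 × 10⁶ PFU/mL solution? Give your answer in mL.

6.74 mL

V₁ = C₂V₂/C₁ = 3.30 × 10⁶ × 53.9 / 2.64 × 10⁷ = 6.74 mL.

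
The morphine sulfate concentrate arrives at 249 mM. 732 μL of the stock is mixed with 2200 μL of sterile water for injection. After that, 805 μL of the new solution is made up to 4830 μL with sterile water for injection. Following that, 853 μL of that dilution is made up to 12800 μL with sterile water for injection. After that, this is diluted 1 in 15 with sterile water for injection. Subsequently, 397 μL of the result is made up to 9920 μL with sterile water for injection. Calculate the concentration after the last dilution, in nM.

Overall dilution factor = 4.005 × 6 × 15.01 × 15 × 24.99 = 1.35 × 10⁵.
249 mM / 1.35 × 10⁵ = 1.84 × 10⁻³ mM = 1840 nM.

1840 nM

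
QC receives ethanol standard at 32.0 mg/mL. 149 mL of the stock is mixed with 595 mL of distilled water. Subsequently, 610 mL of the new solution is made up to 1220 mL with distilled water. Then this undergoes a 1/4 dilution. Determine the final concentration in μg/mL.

Overall dilution factor = 4.993 × 2 × 4 = 39.9.
32.0 mg/mL / 39.9 = 0.801 mg/mL = 801 μg/mL.

801 μg/mL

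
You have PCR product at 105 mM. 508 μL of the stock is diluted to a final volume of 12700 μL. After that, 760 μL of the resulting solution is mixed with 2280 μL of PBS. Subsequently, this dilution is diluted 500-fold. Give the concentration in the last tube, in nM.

2100 nM

Overall dilution factor = 25 × 4 × 500 = 5.00 × 10⁴.
105 mM / 5.00 × 10⁴ = 2.10 × 10⁻³ mM = 2100 nM.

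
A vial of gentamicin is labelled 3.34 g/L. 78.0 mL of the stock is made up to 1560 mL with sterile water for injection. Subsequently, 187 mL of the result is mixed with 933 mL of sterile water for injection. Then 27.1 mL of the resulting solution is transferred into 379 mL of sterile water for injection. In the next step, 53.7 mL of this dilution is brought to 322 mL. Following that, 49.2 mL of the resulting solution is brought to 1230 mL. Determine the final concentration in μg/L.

12.4 μg/L

Overall dilution factor = 20 × 5.989 × 14.99 × 5.996 × 25 = 2.69 × 10⁵.
3.34 g/L / 2.69 × 10⁵ = 1.24 × 10⁻⁵ g/L = 12.4 μg/L.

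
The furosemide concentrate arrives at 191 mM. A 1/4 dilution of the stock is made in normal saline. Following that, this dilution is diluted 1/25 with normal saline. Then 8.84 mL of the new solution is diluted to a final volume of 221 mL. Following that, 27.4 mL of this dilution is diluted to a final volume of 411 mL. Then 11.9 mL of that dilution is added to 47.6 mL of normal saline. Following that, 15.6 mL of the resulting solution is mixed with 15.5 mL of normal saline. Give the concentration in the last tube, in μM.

Overall dilution factor = 4 × 25 × 25 × 15 × 5 × 1.994 = 3.74 × 10⁵.
191 mM / 3.74 × 10⁵ = 5.11 × 10⁻⁴ mM = 0.511 μM.

0.511 μM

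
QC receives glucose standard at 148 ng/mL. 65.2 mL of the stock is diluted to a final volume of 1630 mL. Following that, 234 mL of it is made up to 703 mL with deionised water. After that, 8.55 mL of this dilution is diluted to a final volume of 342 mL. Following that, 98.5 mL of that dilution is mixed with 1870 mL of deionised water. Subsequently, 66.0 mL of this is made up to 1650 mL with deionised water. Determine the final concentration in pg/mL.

Overall dilution factor = 25 × 3.004 × 40 × 19.98 × 25 = 1.50 × 10⁶.
148 ng/mL / 1.50 × 10⁶ = 9.86 × 10⁻⁵ ng/mL = 0.0986 pg/mL.

0.0986 pg/mL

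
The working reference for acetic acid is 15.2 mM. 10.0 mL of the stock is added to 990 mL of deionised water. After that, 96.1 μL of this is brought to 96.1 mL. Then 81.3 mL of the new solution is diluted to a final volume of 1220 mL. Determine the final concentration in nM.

10.1 nM

Overall dilution factor = 100 × 1000 × 15.01 = 1.50 × 10⁶.
15.2 mM / 1.50 × 10⁶ = 1.01 × 10⁻⁵ mM = 10.1 nM.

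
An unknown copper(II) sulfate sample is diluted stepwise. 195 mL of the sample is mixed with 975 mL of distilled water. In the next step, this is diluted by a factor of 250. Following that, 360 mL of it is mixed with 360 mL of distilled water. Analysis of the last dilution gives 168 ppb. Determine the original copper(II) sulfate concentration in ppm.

504 ppm

Overall dilution factor = 6 × 250 × 2 = 3000.
Original = 168 ppb × 3000 = 5.04 × 10⁵ ppb = 504 ppm.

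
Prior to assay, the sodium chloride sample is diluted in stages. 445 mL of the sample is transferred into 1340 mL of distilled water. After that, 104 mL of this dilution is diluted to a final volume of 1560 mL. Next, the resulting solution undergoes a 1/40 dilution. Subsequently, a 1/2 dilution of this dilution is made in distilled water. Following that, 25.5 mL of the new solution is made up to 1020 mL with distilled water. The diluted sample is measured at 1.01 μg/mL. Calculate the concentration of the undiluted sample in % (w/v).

19.4 % (w/v)

Overall dilution factor = 4.011 × 15 × 40 × 2 × 40 = 1.93 × 10⁵.
Original = 1.01 μg/mL × 1.93 × 10⁵ = 1.94 × 10⁵ μg/mL = 19.4 % (w/v).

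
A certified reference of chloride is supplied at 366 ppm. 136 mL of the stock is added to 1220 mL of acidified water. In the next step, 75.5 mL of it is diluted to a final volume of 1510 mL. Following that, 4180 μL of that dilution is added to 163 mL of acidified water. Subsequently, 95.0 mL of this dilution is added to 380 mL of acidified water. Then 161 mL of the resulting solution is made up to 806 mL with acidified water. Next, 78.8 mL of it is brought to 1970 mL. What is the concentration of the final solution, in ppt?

Overall dilution factor = 9.971 × 20 × 40.00 × 5 × 5.006 × 25 = 4.99 × 10⁶.
366 ppm / 4.99 × 10⁶ = 7.33 × 10⁻⁵ ppm = 73.3 ppt.

73.3 ppt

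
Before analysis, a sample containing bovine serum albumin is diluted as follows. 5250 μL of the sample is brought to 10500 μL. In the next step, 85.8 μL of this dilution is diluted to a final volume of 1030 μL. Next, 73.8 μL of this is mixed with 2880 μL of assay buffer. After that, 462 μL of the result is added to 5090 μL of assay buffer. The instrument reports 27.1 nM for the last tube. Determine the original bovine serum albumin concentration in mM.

0.313 mM

Overall dilution factor = 2 × 12.00 × 40.02 × 12.02 = 1.15 × 10⁴.
Original = 27.1 nM × 1.15 × 10⁴ = 3.13 × 10⁵ nM = 0.313 mM.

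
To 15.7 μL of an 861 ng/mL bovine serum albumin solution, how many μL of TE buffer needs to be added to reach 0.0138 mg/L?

964 μL

0.0138 mg/L = 13.8 ng/mL.
V₂ = C₁V₁/C₂ = 861 × 15.7 / 13.8 = 980 μL.
Diluent to add = V₂ − V₁ = 980 − 15.7 = 964 μL.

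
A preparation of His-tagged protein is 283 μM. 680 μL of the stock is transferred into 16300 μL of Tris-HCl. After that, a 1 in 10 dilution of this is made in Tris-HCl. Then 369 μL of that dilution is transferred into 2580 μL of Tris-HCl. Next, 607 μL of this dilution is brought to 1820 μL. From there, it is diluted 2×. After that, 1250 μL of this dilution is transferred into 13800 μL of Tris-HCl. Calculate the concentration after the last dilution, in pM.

1960 pM

Overall dilution factor = 24.97 × 10 × 7.992 × 2.998 × 2 × 12.04 = 1.44 × 10⁵.
283 μM / 1.44 × 10⁵ = 1.96 × 10⁻³ μM = 1960 pM.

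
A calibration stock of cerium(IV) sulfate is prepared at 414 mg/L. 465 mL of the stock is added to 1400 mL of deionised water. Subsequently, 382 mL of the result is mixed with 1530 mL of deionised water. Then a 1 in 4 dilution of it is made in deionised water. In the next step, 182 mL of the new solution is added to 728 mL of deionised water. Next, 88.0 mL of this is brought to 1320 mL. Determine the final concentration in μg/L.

68.7 μg/L

Overall dilution factor = 4.011 × 5.005 × 4 × 5 × 15 = 6022.
414 mg/L / 6022 = 0.0687 mg/L = 68.7 μg/L.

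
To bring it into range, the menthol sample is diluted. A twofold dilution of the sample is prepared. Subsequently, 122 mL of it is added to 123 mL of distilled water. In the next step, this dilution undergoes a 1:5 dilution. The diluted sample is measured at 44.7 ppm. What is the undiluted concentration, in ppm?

Overall dilution factor = 2 × 2.008 × 5 = 20.1.
Original = 44.7 ppm × 20.1 = 898 ppm.

898 ppm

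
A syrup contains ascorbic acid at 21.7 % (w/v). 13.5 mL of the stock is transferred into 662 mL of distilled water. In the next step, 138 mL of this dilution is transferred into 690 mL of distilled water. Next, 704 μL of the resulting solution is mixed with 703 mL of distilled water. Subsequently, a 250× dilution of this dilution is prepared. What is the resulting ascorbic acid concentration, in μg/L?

2.89 μg/L

Overall dilution factor = 50.04 × 6 × 999.6 × 250 = 7.50 × 10⁷.
21.7 % (w/v) / 7.50 × 10⁷ = 2.89 × 10⁻⁷ % (w/v) = 2.89 μg/L.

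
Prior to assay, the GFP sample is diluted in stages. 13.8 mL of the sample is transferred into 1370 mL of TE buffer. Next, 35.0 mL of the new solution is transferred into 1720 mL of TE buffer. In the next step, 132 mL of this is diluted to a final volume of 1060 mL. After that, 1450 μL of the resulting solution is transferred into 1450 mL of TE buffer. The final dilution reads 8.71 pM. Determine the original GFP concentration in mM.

Overall dilution factor = 100.3 × 50.14 × 8.030 × 1001 = 4.04 × 10⁷.
Original = 8.71 pM × 4.04 × 10⁷ = 3.52 × 10⁸ pM = 0.352 mM.

0.352 mM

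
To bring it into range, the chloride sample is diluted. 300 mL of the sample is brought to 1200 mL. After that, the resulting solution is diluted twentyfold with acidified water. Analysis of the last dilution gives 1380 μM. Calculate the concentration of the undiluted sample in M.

Overall dilution factor = 4 × 20 = 80.0.
Original = 1380 μM × 80.0 = 1.10 × 10⁵ μM = 0.110 M.

0.110 M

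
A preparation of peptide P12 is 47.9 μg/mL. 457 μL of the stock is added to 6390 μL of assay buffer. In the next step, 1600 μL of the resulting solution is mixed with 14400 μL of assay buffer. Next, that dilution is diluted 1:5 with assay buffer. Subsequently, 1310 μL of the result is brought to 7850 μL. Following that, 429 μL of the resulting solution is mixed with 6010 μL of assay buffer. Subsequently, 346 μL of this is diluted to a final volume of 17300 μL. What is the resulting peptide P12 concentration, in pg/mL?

14.2 pg/mL

Overall dilution factor = 14.98 × 10 × 5 × 5.992 × 15.01 × 50 = 3.37 × 10⁶.
47.9 μg/mL / 3.37 × 10⁶ = 1.42 × 10⁻⁵ μg/mL = 14.2 pg/mL.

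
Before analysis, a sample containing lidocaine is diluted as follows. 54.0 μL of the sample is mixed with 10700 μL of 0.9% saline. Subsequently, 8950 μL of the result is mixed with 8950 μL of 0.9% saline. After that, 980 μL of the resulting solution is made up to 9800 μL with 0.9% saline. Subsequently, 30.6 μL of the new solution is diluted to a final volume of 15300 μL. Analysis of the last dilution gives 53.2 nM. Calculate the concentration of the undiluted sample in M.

0.106 M

Overall dilution factor = 199.1 × 2 × 10 × 500 = 1.99 × 10⁶.
Original = 53.2 nM × 1.99 × 10⁶ = 1.06 × 10⁸ nM = 0.106 M.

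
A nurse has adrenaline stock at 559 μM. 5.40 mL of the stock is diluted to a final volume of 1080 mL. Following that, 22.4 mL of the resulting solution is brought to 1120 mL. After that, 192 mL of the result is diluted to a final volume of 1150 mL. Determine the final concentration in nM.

9.33 nM

Overall dilution factor = 200 × 50 × 5.990 = 5.99 × 10⁴.
559 μM / 5.99 × 10⁴ = 9.33 × 10⁻³ μM = 9.33 nM.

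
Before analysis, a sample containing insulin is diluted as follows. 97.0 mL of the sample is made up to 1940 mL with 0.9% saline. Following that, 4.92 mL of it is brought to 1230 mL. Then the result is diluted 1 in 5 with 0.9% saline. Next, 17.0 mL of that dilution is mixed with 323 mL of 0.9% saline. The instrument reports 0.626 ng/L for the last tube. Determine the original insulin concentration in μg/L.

313 μg/L

Overall dilution factor = 20 × 250 × 5 × 20 = 5.00 × 10⁵.
Original = 0.626 ng/L × 5.00 × 10⁵ = 3.13 × 10⁵ ng/L = 313 μg/L.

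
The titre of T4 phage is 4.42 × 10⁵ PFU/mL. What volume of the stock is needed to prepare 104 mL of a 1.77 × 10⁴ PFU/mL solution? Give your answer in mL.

V₁ = C₂V₂/C₁ = 1.77 × 10⁴ × 104 / 4.42 × 10⁵ = 4.16 mL.

4.16 mL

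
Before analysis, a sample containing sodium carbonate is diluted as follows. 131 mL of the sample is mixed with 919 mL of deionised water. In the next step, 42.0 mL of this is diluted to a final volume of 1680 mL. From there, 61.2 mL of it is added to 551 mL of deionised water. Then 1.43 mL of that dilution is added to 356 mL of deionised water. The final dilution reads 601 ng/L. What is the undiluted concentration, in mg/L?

Overall dilution factor = 8.015 × 40 × 10.00 × 250.0 = 8.02 × 10⁵.
Original = 601 ng/L × 8.02 × 10⁵ = 4.82 × 10⁸ ng/L = 482 mg/L.

482 mg/L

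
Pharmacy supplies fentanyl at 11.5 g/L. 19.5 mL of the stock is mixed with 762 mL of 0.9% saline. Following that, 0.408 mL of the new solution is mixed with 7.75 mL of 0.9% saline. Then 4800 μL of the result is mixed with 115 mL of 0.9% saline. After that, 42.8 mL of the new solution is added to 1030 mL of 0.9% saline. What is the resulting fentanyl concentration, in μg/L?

Overall dilution factor = 40.08 × 20.00 × 24.96 × 25.07 = 5.01 × 10⁵.
11.5 g/L / 5.01 × 10⁵ = 2.29 × 10⁻⁵ g/L = 22.9 μg/L.

22.9 μg/L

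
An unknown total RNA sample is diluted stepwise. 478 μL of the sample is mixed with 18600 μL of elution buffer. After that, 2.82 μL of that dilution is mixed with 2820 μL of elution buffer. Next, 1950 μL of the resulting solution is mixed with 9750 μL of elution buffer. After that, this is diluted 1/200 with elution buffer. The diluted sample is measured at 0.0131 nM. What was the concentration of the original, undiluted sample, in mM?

0.628 mM

Overall dilution factor = 39.91 × 1001 × 6 × 200 = 4.79 × 10⁷.
Original = 0.0131 nM × 4.79 × 10⁷ = 6.28 × 10⁵ nM = 0.628 mM.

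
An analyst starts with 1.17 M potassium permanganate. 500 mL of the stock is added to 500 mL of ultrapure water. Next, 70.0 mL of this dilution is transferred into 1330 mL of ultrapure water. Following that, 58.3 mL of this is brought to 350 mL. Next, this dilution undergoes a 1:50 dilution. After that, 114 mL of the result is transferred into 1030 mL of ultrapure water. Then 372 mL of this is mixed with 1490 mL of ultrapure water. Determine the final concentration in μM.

1.94 μM

Overall dilution factor = 2 × 20 × 6.003 × 50 × 10.04 × 5.005 = 6.03 × 10⁵.
1.17 M / 6.03 × 10⁵ = 1.94 × 10⁻⁶ M = 1.94 μM.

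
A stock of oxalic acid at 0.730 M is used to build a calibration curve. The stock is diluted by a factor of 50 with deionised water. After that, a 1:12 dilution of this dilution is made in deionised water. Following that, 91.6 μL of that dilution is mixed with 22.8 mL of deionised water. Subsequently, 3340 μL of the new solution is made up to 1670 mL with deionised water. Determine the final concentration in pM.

9740 pM

Overall dilution factor = 50 × 12 × 249.9 × 500 = 7.50 × 10⁷.
0.730 M / 7.50 × 10⁷ = 9.74 × 10⁻⁹ M = 9740 pM.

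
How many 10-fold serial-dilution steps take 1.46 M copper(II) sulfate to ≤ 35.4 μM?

5

Need 10ⁿ ≥ 4.12 × 10⁴, so n ≥ log(4.12 × 10⁴)/log(10) = 4.62.
Minimum whole steps: n = 5.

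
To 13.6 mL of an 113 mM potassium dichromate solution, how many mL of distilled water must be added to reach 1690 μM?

1690 μM = 1.69 mM.
V₂ = C₁V₁/C₂ = 113 × 13.6 / 1.69 = 909 mL.
Diluent to add = V₂ − V₁ = 909 − 13.6 = 896 mL.

896 mL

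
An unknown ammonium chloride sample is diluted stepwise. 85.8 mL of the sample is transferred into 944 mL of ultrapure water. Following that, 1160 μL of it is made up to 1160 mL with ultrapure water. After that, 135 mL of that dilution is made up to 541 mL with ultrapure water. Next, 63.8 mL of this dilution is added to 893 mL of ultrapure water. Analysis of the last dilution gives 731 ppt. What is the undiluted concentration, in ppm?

527 ppm

Overall dilution factor = 12.00 × 1000 × 4.007 × 15.00 = 7.21 × 10⁵.
Original = 731 ppt × 7.21 × 10⁵ = 5.27 × 10⁸ ppt = 527 ppm.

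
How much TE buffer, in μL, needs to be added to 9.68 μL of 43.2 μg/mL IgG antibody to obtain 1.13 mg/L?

1.13 mg/L = 1.13 μg/mL.
V₂ = C₁V₁/C₂ = 43.2 × 9.68 / 1.13 = 370 μL.
Diluent to add = V₂ − V₁ = 370 − 9.68 = 360 μL.

360 μL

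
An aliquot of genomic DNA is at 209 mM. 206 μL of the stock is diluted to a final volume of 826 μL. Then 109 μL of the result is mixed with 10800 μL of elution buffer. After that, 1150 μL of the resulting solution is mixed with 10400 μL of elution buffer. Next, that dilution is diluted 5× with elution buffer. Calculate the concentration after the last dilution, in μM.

Overall dilution factor = 4.010 × 100.1 × 10.04 × 5 = 2.02 × 10⁴.
209 mM / 2.02 × 10⁴ = 0.0104 mM = 10.4 μM.

10.4 μM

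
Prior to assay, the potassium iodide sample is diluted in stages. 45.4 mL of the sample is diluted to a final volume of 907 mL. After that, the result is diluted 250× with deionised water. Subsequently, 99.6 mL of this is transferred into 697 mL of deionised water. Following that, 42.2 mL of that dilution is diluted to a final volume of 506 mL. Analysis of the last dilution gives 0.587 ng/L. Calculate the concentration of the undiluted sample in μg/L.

Overall dilution factor = 19.98 × 250 × 7.998 × 11.99 = 4.79 × 10⁵.
Original = 0.587 ng/L × 4.79 × 10⁵ = 2.81 × 10⁵ ng/L = 281 μg/L.

281 μg/L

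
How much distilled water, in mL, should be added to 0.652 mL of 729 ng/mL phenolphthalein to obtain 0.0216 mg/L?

21.4 mL

0.0216 mg/L = 21.6 ng/mL.
V₂ = C₁V₁/C₂ = 729 × 0.652 / 21.6 = 22.0 mL.
Diluent to add = V₂ − V₁ = 22.0 − 0.652 = 21.4 mL.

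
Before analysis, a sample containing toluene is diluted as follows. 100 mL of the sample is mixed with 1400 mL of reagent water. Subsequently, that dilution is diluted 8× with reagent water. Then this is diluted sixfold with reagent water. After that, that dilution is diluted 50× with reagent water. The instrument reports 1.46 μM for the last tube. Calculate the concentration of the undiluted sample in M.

0.0526 M

Overall dilution factor = 15 × 8 × 6 × 50 = 3.60 × 10⁴.
Original = 1.46 μM × 3.60 × 10⁴ = 5.26 × 10⁴ μM = 0.0526 M.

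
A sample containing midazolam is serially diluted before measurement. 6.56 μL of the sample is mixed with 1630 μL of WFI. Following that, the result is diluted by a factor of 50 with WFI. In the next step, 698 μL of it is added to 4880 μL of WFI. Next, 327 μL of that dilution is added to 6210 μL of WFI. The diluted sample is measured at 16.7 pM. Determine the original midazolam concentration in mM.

0.0333 mM

Overall dilution factor = 249.5 × 50 × 7.991 × 19.99 = 1.99 × 10⁶.
Original = 16.7 pM × 1.99 × 10⁶ = 3.33 × 10⁷ pM = 0.0333 mM.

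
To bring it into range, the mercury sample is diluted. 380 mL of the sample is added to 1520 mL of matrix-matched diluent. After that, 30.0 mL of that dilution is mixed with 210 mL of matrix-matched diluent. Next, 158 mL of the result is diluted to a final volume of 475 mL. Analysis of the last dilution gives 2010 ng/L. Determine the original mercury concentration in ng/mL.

Overall dilution factor = 5 × 8 × 3.006 = 120.
Original = 2010 ng/L × 120 = 2.42 × 10⁵ ng/L = 242 ng/mL.

242 ng/mL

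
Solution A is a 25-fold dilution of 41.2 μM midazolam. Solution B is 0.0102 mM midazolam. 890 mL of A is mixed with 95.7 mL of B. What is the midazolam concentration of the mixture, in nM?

C_A = 41.2 μM / 25 = 1.65 μM.
C_B = 0.0102 mM = 10.2 μM.
C_mix = (C_A·V_A + C_B·V_B)/(V_A + V_B) = (1.65×890 + 10.2×95.7) / 985.7 = 2.48 μM = 2480 nM.

2480 nM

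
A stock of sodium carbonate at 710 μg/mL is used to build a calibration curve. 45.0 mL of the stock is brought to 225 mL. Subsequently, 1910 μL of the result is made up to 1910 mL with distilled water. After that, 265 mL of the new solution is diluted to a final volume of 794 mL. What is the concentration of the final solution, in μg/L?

47.4 μg/L

Overall dilution factor = 5 × 1000 × 2.996 = 1.50 × 10⁴.
710 μg/mL / 1.50 × 10⁴ = 0.0474 μg/mL = 47.4 μg/L.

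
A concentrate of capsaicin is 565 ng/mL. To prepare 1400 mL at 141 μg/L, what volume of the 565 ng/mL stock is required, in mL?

141 μg/L = 141 ng/mL.
V₁ = C₂V₂/C₁ = 141 × 1400 / 565 = 349 mL.

349 mL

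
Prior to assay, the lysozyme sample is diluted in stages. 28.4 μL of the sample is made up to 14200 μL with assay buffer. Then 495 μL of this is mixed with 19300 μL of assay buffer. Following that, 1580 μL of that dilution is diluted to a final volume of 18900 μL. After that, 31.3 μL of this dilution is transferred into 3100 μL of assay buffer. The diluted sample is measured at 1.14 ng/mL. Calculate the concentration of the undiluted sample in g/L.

27.3 g/L

Overall dilution factor = 500 × 39.99 × 11.96 × 100.0 = 2.39 × 10⁷.
Original = 1.14 ng/mL × 2.39 × 10⁷ = 2.73 × 10⁷ ng/mL = 27.3 g/L.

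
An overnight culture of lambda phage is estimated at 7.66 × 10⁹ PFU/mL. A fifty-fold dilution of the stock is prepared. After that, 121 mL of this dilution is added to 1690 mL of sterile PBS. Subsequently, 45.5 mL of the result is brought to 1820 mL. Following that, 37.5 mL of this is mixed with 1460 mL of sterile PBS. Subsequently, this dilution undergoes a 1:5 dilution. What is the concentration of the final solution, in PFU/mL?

1280 PFU/mL

Overall dilution factor = 50 × 14.97 × 40 × 39.93 × 5 = 5.98 × 10⁶.
7.66 × 10⁹ PFU/mL / 5.98 × 10⁶ = 1280 PFU/mL.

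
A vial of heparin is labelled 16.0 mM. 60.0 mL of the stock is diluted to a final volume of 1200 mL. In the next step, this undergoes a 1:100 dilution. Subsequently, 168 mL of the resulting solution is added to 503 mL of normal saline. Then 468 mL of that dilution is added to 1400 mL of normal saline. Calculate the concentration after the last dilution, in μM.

0.502 μM

Overall dilution factor = 20 × 100 × 3.994 × 3.991 = 3.19 × 10⁴.
16.0 mM / 3.19 × 10⁴ = 5.02 × 10⁻⁴ mM = 0.502 μM.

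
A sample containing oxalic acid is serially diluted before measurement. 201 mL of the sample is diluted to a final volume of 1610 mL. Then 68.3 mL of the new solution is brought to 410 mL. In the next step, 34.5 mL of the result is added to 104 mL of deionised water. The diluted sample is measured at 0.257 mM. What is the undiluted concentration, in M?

Overall dilution factor = 8.010 × 6.003 × 4.014 = 193.
Original = 0.257 mM × 193 = 49.6 mM = 0.0496 M.

0.0496 M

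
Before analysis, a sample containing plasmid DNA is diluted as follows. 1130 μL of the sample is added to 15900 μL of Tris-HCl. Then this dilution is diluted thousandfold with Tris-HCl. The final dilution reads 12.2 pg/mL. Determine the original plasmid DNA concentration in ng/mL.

184 ng/mL

Overall dilution factor = 15.07 × 1000 = 1.51 × 10⁴.
Original = 12.2 pg/mL × 1.51 × 10⁴ = 1.84 × 10⁵ pg/mL = 184 ng/mL.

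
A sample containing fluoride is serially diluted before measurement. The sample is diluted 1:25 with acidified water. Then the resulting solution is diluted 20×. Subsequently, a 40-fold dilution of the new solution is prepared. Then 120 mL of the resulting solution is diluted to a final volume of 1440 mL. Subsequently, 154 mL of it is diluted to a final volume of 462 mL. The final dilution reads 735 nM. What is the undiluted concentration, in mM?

529 mM

Overall dilution factor = 25 × 20 × 40 × 12 × 3 = 7.20 × 10⁵.
Original = 735 nM × 7.20 × 10⁵ = 5.29 × 10⁸ nM = 529 mM.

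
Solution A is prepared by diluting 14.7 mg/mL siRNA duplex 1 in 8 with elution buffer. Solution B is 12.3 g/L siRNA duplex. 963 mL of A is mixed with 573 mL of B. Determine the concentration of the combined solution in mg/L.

C_A = 14.7 mg/mL / 8 = 1.84 mg/mL.
C_B = 12.3 g/L = 12.3 mg/mL.
C_mix = (C_A·V_A + C_B·V_B)/(V_A + V_B) = (1.84×963 + 12.3×573) / 1536 = 5.74 mg/mL = 5740 mg/L.

5740 mg/L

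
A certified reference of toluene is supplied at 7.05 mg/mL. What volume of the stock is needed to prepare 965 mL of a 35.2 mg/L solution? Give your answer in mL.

4.82 mL

35.2 mg/L = 0.0352 mg/mL.
V₁ = C₂V₂/C₁ = 0.0352 × 965 / 7.05 = 4.82 mL.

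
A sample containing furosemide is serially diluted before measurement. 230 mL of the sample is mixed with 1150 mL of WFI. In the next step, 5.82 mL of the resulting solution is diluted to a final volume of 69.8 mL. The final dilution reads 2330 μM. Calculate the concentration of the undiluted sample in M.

0.168 M

Overall dilution factor = 6 × 11.99 = 72.0.
Original = 2330 μM × 72.0 = 1.68 × 10⁵ μM = 0.168 M.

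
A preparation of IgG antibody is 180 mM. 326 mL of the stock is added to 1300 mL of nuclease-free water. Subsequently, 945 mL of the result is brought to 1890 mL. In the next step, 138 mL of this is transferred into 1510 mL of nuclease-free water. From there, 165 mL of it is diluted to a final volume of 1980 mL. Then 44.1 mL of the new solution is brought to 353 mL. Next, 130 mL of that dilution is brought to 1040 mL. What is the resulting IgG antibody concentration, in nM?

Overall dilution factor = 4.988 × 2 × 11.94 × 12 × 8.005 × 8 = 9.15 × 10⁴.
180 mM / 9.15 × 10⁴ = 1.97 × 10⁻³ mM = 1970 nM.

1970 nM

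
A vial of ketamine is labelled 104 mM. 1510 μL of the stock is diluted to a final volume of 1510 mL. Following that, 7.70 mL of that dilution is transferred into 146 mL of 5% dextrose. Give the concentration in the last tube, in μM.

5.21 μM

Overall dilution factor = 1000 × 19.96 = 2.00 × 10⁴.
104 mM / 2.00 × 10⁴ = 5.21 × 10⁻³ mM = 5.21 μM.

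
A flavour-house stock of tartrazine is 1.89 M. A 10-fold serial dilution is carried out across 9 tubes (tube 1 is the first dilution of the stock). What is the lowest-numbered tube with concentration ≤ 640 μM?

Tube n has concentration 1.89 M / 10ⁿ.
Need 10ⁿ ≥ 1.89 M / 640 μM = 2953, so n ≥ 3.47.
First such tube: n = 4.

tube 4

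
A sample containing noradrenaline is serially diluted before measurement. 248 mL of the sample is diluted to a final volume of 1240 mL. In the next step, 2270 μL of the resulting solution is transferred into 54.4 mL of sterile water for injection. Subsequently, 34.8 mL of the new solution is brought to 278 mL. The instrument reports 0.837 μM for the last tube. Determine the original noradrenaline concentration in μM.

835 μM

Overall dilution factor = 5 × 24.96 × 7.989 = 997.
Original = 0.837 μM × 997 = 835 μM.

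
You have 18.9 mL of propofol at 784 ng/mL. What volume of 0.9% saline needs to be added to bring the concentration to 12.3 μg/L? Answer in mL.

12.3 μg/L = 12.3 ng/mL.
V₂ = C₁V₁/C₂ = 784 × 18.9 / 12.3 = 1205 mL.
Diluent to add = V₂ − V₁ = 1205 − 18.9 = 1190 mL.

1190 mL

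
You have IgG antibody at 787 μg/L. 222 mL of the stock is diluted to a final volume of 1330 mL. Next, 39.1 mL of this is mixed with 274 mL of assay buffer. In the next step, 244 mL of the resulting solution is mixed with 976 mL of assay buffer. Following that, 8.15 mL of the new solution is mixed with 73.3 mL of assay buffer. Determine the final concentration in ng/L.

Overall dilution factor = 5.991 × 8.008 × 5 × 9.994 = 2397.
787 μg/L / 2397 = 0.328 μg/L = 328 ng/L.

328 ng/L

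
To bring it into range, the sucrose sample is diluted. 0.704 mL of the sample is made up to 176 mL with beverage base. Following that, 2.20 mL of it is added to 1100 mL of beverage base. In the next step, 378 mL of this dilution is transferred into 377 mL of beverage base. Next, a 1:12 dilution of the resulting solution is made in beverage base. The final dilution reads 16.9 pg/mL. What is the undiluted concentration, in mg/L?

Overall dilution factor = 250 × 501 × 1.997 × 12 = 3.00 × 10⁶.
Original = 16.9 pg/mL × 3.00 × 10⁶ = 5.07 × 10⁷ pg/mL = 50.7 mg/L.

50.7 mg/L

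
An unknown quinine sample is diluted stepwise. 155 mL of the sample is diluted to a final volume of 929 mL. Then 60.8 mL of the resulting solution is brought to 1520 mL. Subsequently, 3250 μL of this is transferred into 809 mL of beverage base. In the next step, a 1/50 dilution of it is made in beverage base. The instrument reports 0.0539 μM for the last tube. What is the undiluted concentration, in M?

Overall dilution factor = 5.994 × 25 × 249.9 × 50 = 1.87 × 10⁶.
Original = 0.0539 μM × 1.87 × 10⁶ = 1.01 × 10⁵ μM = 0.101 M.

0.101 M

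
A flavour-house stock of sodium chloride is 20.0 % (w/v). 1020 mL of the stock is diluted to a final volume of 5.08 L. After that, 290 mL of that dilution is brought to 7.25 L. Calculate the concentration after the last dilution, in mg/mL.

1.61 mg/mL

Overall dilution factor = 4.980 × 25 = 125.
20.0 % (w/v) / 125 = 0.161 % (w/v) = 1.61 mg/mL.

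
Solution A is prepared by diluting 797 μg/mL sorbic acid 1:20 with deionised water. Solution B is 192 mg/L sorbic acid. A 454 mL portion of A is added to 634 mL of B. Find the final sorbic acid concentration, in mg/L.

129 mg/L

C_A = 797 μg/mL / 20 = 39.9 μg/mL.
C_B = 192 mg/L = 192 μg/mL.
C_mix = (C_A·V_A + C_B·V_B)/(V_A + V_B) = (39.9×454 + 192×634) / 1088 = 129 μg/mL = 129 mg/L.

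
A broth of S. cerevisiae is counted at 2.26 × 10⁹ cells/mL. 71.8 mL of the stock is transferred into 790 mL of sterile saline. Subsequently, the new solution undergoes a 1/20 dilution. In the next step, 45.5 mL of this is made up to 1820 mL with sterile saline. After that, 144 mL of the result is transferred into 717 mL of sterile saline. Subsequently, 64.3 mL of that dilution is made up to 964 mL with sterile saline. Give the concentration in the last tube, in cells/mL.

Overall dilution factor = 12.00 × 20 × 40 × 5.979 × 14.99 = 8.61 × 10⁵.
2.26 × 10⁹ cells/mL / 8.61 × 10⁵ = 2630 cells/mL.

2630 cells/mL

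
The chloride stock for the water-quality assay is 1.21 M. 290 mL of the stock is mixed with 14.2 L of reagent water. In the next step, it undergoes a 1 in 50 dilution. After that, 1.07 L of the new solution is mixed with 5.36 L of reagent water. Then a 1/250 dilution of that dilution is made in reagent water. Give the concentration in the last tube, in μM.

0.322 μM

Overall dilution factor = 49.97 × 50 × 6.009 × 250 = 3.75 × 10⁶.
1.21 M / 3.75 × 10⁶ = 3.22 × 10⁻⁷ M = 0.322 μM.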